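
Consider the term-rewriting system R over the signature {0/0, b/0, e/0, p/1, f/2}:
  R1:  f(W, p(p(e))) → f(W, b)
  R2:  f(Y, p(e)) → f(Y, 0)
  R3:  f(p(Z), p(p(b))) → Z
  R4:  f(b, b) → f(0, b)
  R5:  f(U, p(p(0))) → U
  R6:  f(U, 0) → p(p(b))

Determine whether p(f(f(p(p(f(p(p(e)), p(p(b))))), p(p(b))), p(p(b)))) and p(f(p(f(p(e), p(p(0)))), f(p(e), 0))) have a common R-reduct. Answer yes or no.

yes — NF(t₁) = p(p(e)), NF(t₂) = p(p(e))

Reduce t₁ = p(f(f(p(p(f(p(p(e)), p(p(b))))), p(p(b))), p(p(b)))):
1. p(f(f(p(p(f(p(p(e)), p(p(b))))), p(p(b))), p(p(b))))  →  p(f(p(f(p(p(e)), p(p(b)))), p(p(b))))   [R3 at 1.1]
2. p(f(p(f(p(p(e)), p(p(b)))), p(p(b))))  →  p(f(p(p(e)), p(p(b))))   [R3 at 1]
3. p(f(p(p(e)), p(p(b))))  →  p(p(e))   [R3 at 1]

Reduce t₂ = p(f(p(f(p(e), p(p(0)))), f(p(e), 0))):
1. p(f(p(f(p(e), p(p(0)))), f(p(e), 0)))  →  p(f(p(p(e)), f(p(e), 0)))   [R5 at 1.1.1]
2. p(f(p(p(e)), f(p(e), 0)))  →  p(f(p(p(e)), p(p(b))))   [R6 at 1.2]
3. p(f(p(p(e)), p(p(b))))  →  p(p(e))   [R3 at 1]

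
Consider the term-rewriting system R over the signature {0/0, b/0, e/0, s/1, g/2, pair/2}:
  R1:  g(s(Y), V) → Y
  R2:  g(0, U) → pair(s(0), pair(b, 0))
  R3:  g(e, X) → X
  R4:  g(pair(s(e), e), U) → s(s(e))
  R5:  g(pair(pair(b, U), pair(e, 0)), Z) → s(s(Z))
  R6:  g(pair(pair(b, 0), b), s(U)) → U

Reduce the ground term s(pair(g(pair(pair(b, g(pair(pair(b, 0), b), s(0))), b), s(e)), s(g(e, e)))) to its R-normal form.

s(pair(e, s(e)))

1. s(pair(g(pair(pair(b, g(pair(pair(b, 0), b), s(0))), b), s(e)), s(g(e, e))))  →  s(pair(g(pair(pair(b, 0), b), s(e)), s(g(e, e))))   [R6 at 1.1.1.1.2]
2. s(pair(g(pair(pair(b, 0), b), s(e)), s(g(e, e))))  →  s(pair(e, s(g(e, e))))   [R6 at 1.1]
3. s(pair(e, s(g(e, e))))  →  s(pair(e, s(e)))   [R3 at 1.2.1]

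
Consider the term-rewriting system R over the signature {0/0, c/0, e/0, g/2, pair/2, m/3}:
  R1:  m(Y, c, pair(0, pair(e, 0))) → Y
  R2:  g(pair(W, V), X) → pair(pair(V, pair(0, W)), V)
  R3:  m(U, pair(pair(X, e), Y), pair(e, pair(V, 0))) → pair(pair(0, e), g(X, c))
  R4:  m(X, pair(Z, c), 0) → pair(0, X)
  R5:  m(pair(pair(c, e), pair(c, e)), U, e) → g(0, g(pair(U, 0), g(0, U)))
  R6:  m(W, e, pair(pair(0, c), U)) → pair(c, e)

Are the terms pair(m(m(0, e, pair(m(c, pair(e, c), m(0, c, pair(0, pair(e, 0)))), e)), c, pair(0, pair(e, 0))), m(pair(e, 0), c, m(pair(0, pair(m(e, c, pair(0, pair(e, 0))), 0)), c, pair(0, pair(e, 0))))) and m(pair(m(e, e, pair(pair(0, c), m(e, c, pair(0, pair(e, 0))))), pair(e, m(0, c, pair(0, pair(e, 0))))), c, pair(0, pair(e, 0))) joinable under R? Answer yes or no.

Reduce t₁ = pair(m(m(0, e, pair(m(c, pair(e, c), m(0, c, pair(0, pair(e, 0)))), e)), c, pair(0, pair(e, 0))), m(pair(e, 0), c, m(pair(0, pair(m(e, c, pair(0, pair(e, 0))), 0)), c, pair(0, pair(e, 0))))):
1. pair(m(m(0, e, pair(m(c, pair(e, c), m(0, c, pair(0, pair(e, 0)))), e)), c, pair(0, pair(e, 0))), m(pair(e, 0), c, m(pair(0, pair(m(e, c, pair(0, pair(e, 0))), 0)), c, pair(0, pair(e, 0)))))  →  pair(m(0, e, pair(m(c, pair(e, c), m(0, c, pair(0, pair(e, 0)))), e)), m(pair(e, 0), c, m(pair(0, pair(m(e, c, pair(0, pair(e, 0))), 0)), c, pair(0, pair(e, 0)))))   [R1 at 1]
2. pair(m(0, e, pair(m(c, pair(e, c), m(0, c, pair(0, pair(e, 0)))), e)), m(pair(e, 0), c, m(pair(0, pair(m(e, c, pair(0, pair(e, 0))), 0)), c, pair(0, pair(e, 0)))))  →  pair(m(0, e, pair(m(c, pair(e, c), 0), e)), m(pair(e, 0), c, m(pair(0, pair(m(e, c, pair(0, pair(e, 0))), 0)), c, pair(0, pair(e, 0)))))   [R1 at 1.3.1.3]
3. pair(m(0, e, pair(m(c, pair(e, c), 0), e)), m(pair(e, 0), c, m(pair(0, pair(m(e, c, pair(0, pair(e, 0))), 0)), c, pair(0, pair(e, 0)))))  →  pair(m(0, e, pair(pair(0, c), e)), m(pair(e, 0), c, m(pair(0, pair(m(e, c, pair(0, pair(e, 0))), 0)), c, pair(0, pair(e, 0)))))   [R4 at 1.3.1]
4. pair(m(0, e, pair(pair(0, c), e)), m(pair(e, 0), c, m(pair(0, pair(m(e, c, pair(0, pair(e, 0))), 0)), c, pair(0, pair(e, 0)))))  →  pair(pair(c, e), m(pair(e, 0), c, m(pair(0, pair(m(e, c, pair(0, pair(e, 0))), 0)), c, pair(0, pair(e, 0)))))   [R6 at 1]
5. pair(pair(c, e), m(pair(e, 0), c, m(pair(0, pair(m(e, c, pair(0, pair(e, 0))), 0)), c, pair(0, pair(e, 0)))))  →  pair(pair(c, e), m(pair(e, 0), c, pair(0, pair(m(e, c, pair(0, pair(e, 0))), 0))))   [R1 at 2.3]
6. pair(pair(c, e), m(pair(e, 0), c, pair(0, pair(m(e, c, pair(0, pair(e, 0))), 0))))  →  pair(pair(c, e), m(pair(e, 0), c, pair(0, pair(e, 0))))   [R1 at 2.3.2.1]
7. pair(pair(c, e), m(pair(e, 0), c, pair(0, pair(e, 0))))  →  pair(pair(c, e), pair(e, 0))   [R1 at 2]

Reduce t₂ = m(pair(m(e, e, pair(pair(0, c), m(e, c, pair(0, pair(e, 0))))), pair(e, m(0, c, pair(0, pair(e, 0))))), c, pair(0, pair(e, 0))):
1. m(pair(m(e, e, pair(pair(0, c), m(e, c, pair(0, pair(e, 0))))), pair(e, m(0, c, pair(0, pair(e, 0))))), c, pair(0, pair(e, 0)))  →  pair(m(e, e, pair(pair(0, c), m(e, c, pair(0, pair(e, 0))))), pair(e, m(0, c, pair(0, pair(e, 0)))))   [R1 at ε]
2. pair(m(e, e, pair(pair(0, c), m(e, c, pair(0, pair(e, 0))))), pair(e, m(0, c, pair(0, pair(e, 0)))))  →  pair(pair(c, e), pair(e, m(0, c, pair(0, pair(e, 0)))))   [R6 at 1]
3. pair(pair(c, e), pair(e, m(0, c, pair(0, pair(e, 0)))))  →  pair(pair(c, e), pair(e, 0))   [R1 at 2.2]

yes — NF(t₁) = pair(pair(c, e), pair(e, 0)), NF(t₂) = pair(pair(c, e), pair(e, 0))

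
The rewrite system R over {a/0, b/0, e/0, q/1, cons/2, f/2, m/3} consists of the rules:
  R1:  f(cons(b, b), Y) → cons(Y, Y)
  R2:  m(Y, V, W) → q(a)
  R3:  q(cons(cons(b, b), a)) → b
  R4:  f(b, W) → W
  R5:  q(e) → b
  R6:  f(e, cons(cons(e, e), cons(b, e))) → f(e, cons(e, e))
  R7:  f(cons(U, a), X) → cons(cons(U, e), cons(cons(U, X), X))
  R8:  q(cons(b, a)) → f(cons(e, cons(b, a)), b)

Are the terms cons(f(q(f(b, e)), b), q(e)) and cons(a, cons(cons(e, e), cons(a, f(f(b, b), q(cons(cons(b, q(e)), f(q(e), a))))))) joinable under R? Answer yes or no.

Reduce t₁ = cons(f(q(f(b, e)), b), q(e)):
1. cons(f(q(f(b, e)), b), q(e))  →  cons(f(q(e), b), q(e))   [R4 at 1.1.1]
2. cons(f(q(e), b), q(e))  →  cons(f(b, b), q(e))   [R5 at 1.1]
3. cons(f(b, b), q(e))  →  cons(b, q(e))   [R4 at 1]
4. cons(b, q(e))  →  cons(b, b)   [R5 at 2]

Reduce t₂ = cons(a, cons(cons(e, e), cons(a, f(f(b, b), q(cons(cons(b, q(e)), f(q(e), a))))))):
1. cons(a, cons(cons(e, e), cons(a, f(f(b, b), q(cons(cons(b, q(e)), f(q(e), a)))))))  →  cons(a, cons(cons(e, e), cons(a, f(b, q(cons(cons(b, q(e)), f(q(e), a)))))))   [R4 at 2.2.2.1]
2. cons(a, cons(cons(e, e), cons(a, f(b, q(cons(cons(b, q(e)), f(q(e), a)))))))  →  cons(a, cons(cons(e, e), cons(a, q(cons(cons(b, q(e)), f(q(e), a))))))   [R4 at 2.2.2]
3. cons(a, cons(cons(e, e), cons(a, q(cons(cons(b, q(e)), f(q(e), a))))))  →  cons(a, cons(cons(e, e), cons(a, q(cons(cons(b, b), f(q(e), a))))))   [R5 at 2.2.2.1.1.2]
4. cons(a, cons(cons(e, e), cons(a, q(cons(cons(b, b), f(q(e), a))))))  →  cons(a, cons(cons(e, e), cons(a, q(cons(cons(b, b), f(b, a))))))   [R5 at 2.2.2.1.2.1]
5. cons(a, cons(cons(e, e), cons(a, q(cons(cons(b, b), f(b, a))))))  →  cons(a, cons(cons(e, e), cons(a, q(cons(cons(b, b), a)))))   [R4 at 2.2.2.1.2]
6. cons(a, cons(cons(e, e), cons(a, q(cons(cons(b, b), a)))))  →  cons(a, cons(cons(e, e), cons(a, b)))   [R3 at 2.2.2]

no — NF(t₁) = cons(b, b), NF(t₂) = cons(a, cons(cons(e, e), cons(a, b)))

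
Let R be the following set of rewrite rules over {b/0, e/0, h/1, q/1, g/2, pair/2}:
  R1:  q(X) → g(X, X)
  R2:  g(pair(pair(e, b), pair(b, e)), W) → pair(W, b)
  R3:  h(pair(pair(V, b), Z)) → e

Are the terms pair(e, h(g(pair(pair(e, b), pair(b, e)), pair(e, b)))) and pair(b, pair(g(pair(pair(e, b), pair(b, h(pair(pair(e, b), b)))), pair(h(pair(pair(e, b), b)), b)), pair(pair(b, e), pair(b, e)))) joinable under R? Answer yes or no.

Reduce t₁ = pair(e, h(g(pair(pair(e, b), pair(b, e)), pair(e, b)))):
1. pair(e, h(g(pair(pair(e, b), pair(b, e)), pair(e, b))))  →  pair(e, h(pair(pair(e, b), b)))   [R2 at 2.1]
2. pair(e, h(pair(pair(e, b), b)))  →  pair(e, e)   [R3 at 2]

Reduce t₂ = pair(b, pair(g(pair(pair(e, b), pair(b, h(pair(pair(e, b), b)))), pair(h(pair(pair(e, b), b)), b)), pair(pair(b, e), pair(b, e)))):
1. pair(b, pair(g(pair(pair(e, b), pair(b, h(pair(pair(e, b), b)))), pair(h(pair(pair(e, b), b)), b)), pair(pair(b, e), pair(b, e))))  →  pair(b, pair(g(pair(pair(e, b), pair(b, e)), pair(h(pair(pair(e, b), b)), b)), pair(pair(b, e), pair(b, e))))   [R3 at 2.1.1.2.2]
2. pair(b, pair(g(pair(pair(e, b), pair(b, e)), pair(h(pair(pair(e, b), b)), b)), pair(pair(b, e), pair(b, e))))  →  pair(b, pair(pair(pair(h(pair(pair(e, b), b)), b), b), pair(pair(b, e), pair(b, e))))   [R2 at 2.1]
3. pair(b, pair(pair(pair(h(pair(pair(e, b), b)), b), b), pair(pair(b, e), pair(b, e))))  →  pair(b, pair(pair(pair(e, b), b), pair(pair(b, e), pair(b, e))))   [R3 at 2.1.1.1]

no — NF(t₁) = pair(e, e), NF(t₂) = pair(b, pair(pair(pair(e, b), b), pair(pair(b, e), pair(b, e))))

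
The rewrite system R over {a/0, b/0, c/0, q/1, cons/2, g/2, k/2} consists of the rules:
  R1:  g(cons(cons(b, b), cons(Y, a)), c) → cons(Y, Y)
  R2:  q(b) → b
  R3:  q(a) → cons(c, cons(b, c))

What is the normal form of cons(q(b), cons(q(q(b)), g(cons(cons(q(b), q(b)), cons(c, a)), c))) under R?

cons(b, cons(b, cons(c, c)))

1. cons(q(b), cons(q(q(b)), g(cons(cons(q(b), q(b)), cons(c, a)), c)))  →  cons(b, cons(q(q(b)), g(cons(cons(q(b), q(b)), cons(c, a)), c)))   [R2 at 1]
2. cons(b, cons(q(q(b)), g(cons(cons(q(b), q(b)), cons(c, a)), c)))  →  cons(b, cons(q(b), g(cons(cons(q(b), q(b)), cons(c, a)), c)))   [R2 at 2.1.1]
3. cons(b, cons(q(b), g(cons(cons(q(b), q(b)), cons(c, a)), c)))  →  cons(b, cons(b, g(cons(cons(q(b), q(b)), cons(c, a)), c)))   [R2 at 2.1]
4. cons(b, cons(b, g(cons(cons(q(b), q(b)), cons(c, a)), c)))  →  cons(b, cons(b, g(cons(cons(b, q(b)), cons(c, a)), c)))   [R2 at 2.2.1.1.1]
5. cons(b, cons(b, g(cons(cons(b, q(b)), cons(c, a)), c)))  →  cons(b, cons(b, g(cons(cons(b, b), cons(c, a)), c)))   [R2 at 2.2.1.1.2]
6. cons(b, cons(b, g(cons(cons(b, b), cons(c, a)), c)))  →  cons(b, cons(b, cons(c, c)))   [R1 at 2.2]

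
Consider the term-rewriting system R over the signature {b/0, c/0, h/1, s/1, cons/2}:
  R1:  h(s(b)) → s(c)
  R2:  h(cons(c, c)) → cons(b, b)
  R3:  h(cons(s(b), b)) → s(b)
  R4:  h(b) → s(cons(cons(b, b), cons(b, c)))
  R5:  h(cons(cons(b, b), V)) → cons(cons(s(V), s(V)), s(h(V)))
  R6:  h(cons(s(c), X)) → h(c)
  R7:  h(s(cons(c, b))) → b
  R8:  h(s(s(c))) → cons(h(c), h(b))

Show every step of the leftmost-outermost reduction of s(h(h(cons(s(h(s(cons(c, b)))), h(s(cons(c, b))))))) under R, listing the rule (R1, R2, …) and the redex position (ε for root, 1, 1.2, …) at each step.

s(s(c))

1. s(h(h(cons(s(h(s(cons(c, b)))), h(s(cons(c, b)))))))  →  s(h(h(cons(s(b), h(s(cons(c, b)))))))   [R7 at 1.1.1.1.1]
2. s(h(h(cons(s(b), h(s(cons(c, b)))))))  →  s(h(h(cons(s(b), b))))   [R7 at 1.1.1.2]
3. s(h(h(cons(s(b), b))))  →  s(h(s(b)))   [R3 at 1.1]
4. s(h(s(b)))  →  s(s(c))   [R1 at 1]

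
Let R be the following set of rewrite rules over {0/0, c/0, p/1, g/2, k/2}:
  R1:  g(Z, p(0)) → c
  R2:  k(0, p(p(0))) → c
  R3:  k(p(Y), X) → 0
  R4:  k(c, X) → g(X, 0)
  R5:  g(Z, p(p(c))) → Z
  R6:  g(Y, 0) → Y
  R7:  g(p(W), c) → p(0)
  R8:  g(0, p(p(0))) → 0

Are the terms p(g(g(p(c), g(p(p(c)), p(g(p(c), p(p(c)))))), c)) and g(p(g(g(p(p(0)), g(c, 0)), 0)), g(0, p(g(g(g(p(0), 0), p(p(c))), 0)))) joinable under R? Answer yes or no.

yes — NF(t₁) = p(p(0)), NF(t₂) = p(p(0))

Reduce t₁ = p(g(g(p(c), g(p(p(c)), p(g(p(c), p(p(c)))))), c)):
1. p(g(g(p(c), g(p(p(c)), p(g(p(c), p(p(c)))))), c))  →  p(g(g(p(c), g(p(p(c)), p(p(c)))), c))   [R5 at 1.1.2.2.1]
2. p(g(g(p(c), g(p(p(c)), p(p(c)))), c))  →  p(g(g(p(c), p(p(c))), c))   [R5 at 1.1.2]
3. p(g(g(p(c), p(p(c))), c))  →  p(g(p(c), c))   [R5 at 1.1]
4. p(g(p(c), c))  →  p(p(0))   [R7 at 1]

Reduce t₂ = g(p(g(g(p(p(0)), g(c, 0)), 0)), g(0, p(g(g(g(p(0), 0), p(p(c))), 0)))):
1. g(p(g(g(p(p(0)), g(c, 0)), 0)), g(0, p(g(g(g(p(0), 0), p(p(c))), 0))))  →  g(p(g(p(p(0)), g(c, 0))), g(0, p(g(g(g(p(0), 0), p(p(c))), 0))))   [R6 at 1.1]
2. g(p(g(p(p(0)), g(c, 0))), g(0, p(g(g(g(p(0), 0), p(p(c))), 0))))  →  g(p(g(p(p(0)), c)), g(0, p(g(g(g(p(0), 0), p(p(c))), 0))))   [R6 at 1.1.2]
3. g(p(g(p(p(0)), c)), g(0, p(g(g(g(p(0), 0), p(p(c))), 0))))  →  g(p(p(0)), g(0, p(g(g(g(p(0), 0), p(p(c))), 0))))   [R7 at 1.1]
4. g(p(p(0)), g(0, p(g(g(g(p(0), 0), p(p(c))), 0))))  →  g(p(p(0)), g(0, p(g(g(p(0), 0), p(p(c))))))   [R6 at 2.2.1]
5. g(p(p(0)), g(0, p(g(g(p(0), 0), p(p(c))))))  →  g(p(p(0)), g(0, p(g(p(0), 0))))   [R5 at 2.2.1]
6. g(p(p(0)), g(0, p(g(p(0), 0))))  →  g(p(p(0)), g(0, p(p(0))))   [R6 at 2.2.1]
7. g(p(p(0)), g(0, p(p(0))))  →  g(p(p(0)), 0)   [R8 at 2]
8. g(p(p(0)), 0)  →  p(p(0))   [R6 at ε]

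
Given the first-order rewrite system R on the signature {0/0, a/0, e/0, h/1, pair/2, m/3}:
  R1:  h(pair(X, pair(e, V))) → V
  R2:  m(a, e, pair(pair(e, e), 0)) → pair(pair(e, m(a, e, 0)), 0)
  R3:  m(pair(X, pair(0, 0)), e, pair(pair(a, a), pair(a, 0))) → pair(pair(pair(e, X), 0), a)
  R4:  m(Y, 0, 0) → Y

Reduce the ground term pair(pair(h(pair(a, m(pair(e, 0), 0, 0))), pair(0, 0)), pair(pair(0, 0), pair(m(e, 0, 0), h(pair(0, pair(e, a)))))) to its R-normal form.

1. pair(pair(h(pair(a, m(pair(e, 0), 0, 0))), pair(0, 0)), pair(pair(0, 0), pair(m(e, 0, 0), h(pair(0, pair(e, a))))))  →  pair(pair(h(pair(a, pair(e, 0))), pair(0, 0)), pair(pair(0, 0), pair(m(e, 0, 0), h(pair(0, pair(e, a))))))   [R4 at 1.1.1.2]
2. pair(pair(h(pair(a, pair(e, 0))), pair(0, 0)), pair(pair(0, 0), pair(m(e, 0, 0), h(pair(0, pair(e, a))))))  →  pair(pair(0, pair(0, 0)), pair(pair(0, 0), pair(m(e, 0, 0), h(pair(0, pair(e, a))))))   [R1 at 1.1]
3. pair(pair(0, pair(0, 0)), pair(pair(0, 0), pair(m(e, 0, 0), h(pair(0, pair(e, a))))))  →  pair(pair(0, pair(0, 0)), pair(pair(0, 0), pair(e, h(pair(0, pair(e, a))))))   [R4 at 2.2.1]
4. pair(pair(0, pair(0, 0)), pair(pair(0, 0), pair(e, h(pair(0, pair(e, a))))))  →  pair(pair(0, pair(0, 0)), pair(pair(0, 0), pair(e, a)))   [R1 at 2.2.2]

pair(pair(0, pair(0, 0)), pair(pair(0, 0), pair(e, a)))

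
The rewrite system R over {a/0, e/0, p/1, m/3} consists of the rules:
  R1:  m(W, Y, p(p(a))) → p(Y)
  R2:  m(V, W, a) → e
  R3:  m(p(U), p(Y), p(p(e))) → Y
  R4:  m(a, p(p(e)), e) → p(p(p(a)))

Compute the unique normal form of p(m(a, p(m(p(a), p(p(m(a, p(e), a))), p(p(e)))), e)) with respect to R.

1. p(m(a, p(m(p(a), p(p(m(a, p(e), a))), p(p(e)))), e))  →  p(m(a, p(p(m(a, p(e), a))), e))   [R3 at 1.2.1]
2. p(m(a, p(p(m(a, p(e), a))), e))  →  p(m(a, p(p(e)), e))   [R2 at 1.2.1.1]
3. p(m(a, p(p(e)), e))  →  p(p(p(p(a))))   [R4 at 1]

p(p(p(p(a))))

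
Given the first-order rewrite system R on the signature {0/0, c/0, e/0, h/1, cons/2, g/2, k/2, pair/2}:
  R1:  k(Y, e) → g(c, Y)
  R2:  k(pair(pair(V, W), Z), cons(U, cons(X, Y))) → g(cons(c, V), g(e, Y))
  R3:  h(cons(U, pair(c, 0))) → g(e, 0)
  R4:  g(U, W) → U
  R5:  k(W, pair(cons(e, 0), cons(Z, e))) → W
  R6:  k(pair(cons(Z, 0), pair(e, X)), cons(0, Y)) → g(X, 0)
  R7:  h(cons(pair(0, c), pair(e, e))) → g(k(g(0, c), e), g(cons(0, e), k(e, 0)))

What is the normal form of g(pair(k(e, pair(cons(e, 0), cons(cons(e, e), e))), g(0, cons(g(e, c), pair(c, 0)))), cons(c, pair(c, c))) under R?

pair(e, 0)

1. g(pair(k(e, pair(cons(e, 0), cons(cons(e, e), e))), g(0, cons(g(e, c), pair(c, 0)))), cons(c, pair(c, c)))  →  pair(k(e, pair(cons(e, 0), cons(cons(e, e), e))), g(0, cons(g(e, c), pair(c, 0))))   [R4 at ε]
2. pair(k(e, pair(cons(e, 0), cons(cons(e, e), e))), g(0, cons(g(e, c), pair(c, 0))))  →  pair(e, g(0, cons(g(e, c), pair(c, 0))))   [R5 at 1]
3. pair(e, g(0, cons(g(e, c), pair(c, 0))))  →  pair(e, 0)   [R4 at 2]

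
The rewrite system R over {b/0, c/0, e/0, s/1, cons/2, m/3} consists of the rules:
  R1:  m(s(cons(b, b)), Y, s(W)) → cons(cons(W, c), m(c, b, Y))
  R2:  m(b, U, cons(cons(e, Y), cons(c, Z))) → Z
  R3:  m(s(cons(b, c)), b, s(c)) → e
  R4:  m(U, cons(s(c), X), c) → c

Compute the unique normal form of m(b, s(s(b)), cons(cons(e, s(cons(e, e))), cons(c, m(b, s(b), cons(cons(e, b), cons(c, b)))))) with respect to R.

1. m(b, s(s(b)), cons(cons(e, s(cons(e, e))), cons(c, m(b, s(b), cons(cons(e, b), cons(c, b))))))  →  m(b, s(b), cons(cons(e, b), cons(c, b)))   [R2 at ε]
2. m(b, s(b), cons(cons(e, b), cons(c, b)))  →  b   [R2 at ε]

b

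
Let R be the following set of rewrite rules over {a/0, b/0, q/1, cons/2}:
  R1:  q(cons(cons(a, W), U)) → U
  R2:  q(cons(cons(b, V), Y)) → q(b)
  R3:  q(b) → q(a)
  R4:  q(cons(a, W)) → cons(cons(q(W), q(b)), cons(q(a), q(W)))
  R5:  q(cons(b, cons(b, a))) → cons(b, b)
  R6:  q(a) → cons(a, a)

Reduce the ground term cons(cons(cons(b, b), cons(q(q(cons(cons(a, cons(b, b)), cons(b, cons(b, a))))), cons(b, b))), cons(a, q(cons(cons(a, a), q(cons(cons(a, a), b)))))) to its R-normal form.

cons(cons(cons(b, b), cons(cons(b, b), cons(b, b))), cons(a, b))

1. cons(cons(cons(b, b), cons(q(q(cons(cons(a, cons(b, b)), cons(b, cons(b, a))))), cons(b, b))), cons(a, q(cons(cons(a, a), q(cons(cons(a, a), b))))))  →  cons(cons(cons(b, b), cons(q(cons(b, cons(b, a))), cons(b, b))), cons(a, q(cons(cons(a, a), q(cons(cons(a, a), b))))))   [R1 at 1.2.1.1]
2. cons(cons(cons(b, b), cons(q(cons(b, cons(b, a))), cons(b, b))), cons(a, q(cons(cons(a, a), q(cons(cons(a, a), b))))))  →  cons(cons(cons(b, b), cons(cons(b, b), cons(b, b))), cons(a, q(cons(cons(a, a), q(cons(cons(a, a), b))))))   [R5 at 1.2.1]
3. cons(cons(cons(b, b), cons(cons(b, b), cons(b, b))), cons(a, q(cons(cons(a, a), q(cons(cons(a, a), b))))))  →  cons(cons(cons(b, b), cons(cons(b, b), cons(b, b))), cons(a, q(cons(cons(a, a), b))))   [R1 at 2.2]
4. cons(cons(cons(b, b), cons(cons(b, b), cons(b, b))), cons(a, q(cons(cons(a, a), b))))  →  cons(cons(cons(b, b), cons(cons(b, b), cons(b, b))), cons(a, b))   [R1 at 2.2]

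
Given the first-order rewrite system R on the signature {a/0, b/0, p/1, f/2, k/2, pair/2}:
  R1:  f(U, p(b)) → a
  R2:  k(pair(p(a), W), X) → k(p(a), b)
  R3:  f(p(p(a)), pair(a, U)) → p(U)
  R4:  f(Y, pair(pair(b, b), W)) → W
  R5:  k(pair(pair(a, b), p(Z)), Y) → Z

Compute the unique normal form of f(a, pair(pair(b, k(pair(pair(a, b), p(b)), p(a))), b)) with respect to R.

b

1. f(a, pair(pair(b, k(pair(pair(a, b), p(b)), p(a))), b))  →  f(a, pair(pair(b, b), b))   [R5 at 2.1.2]
2. f(a, pair(pair(b, b), b))  →  b   [R4 at ε]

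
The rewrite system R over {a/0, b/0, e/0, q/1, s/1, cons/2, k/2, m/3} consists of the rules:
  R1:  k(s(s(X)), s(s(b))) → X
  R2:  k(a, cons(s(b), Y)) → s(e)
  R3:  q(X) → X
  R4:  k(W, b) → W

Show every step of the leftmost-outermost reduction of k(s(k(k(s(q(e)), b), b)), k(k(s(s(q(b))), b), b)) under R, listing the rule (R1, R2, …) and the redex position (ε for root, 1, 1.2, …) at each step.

1. k(s(k(k(s(q(e)), b), b)), k(k(s(s(q(b))), b), b))  →  k(s(k(s(q(e)), b)), k(k(s(s(q(b))), b), b))   [R4 at 1.1]
2. k(s(k(s(q(e)), b)), k(k(s(s(q(b))), b), b))  →  k(s(s(q(e))), k(k(s(s(q(b))), b), b))   [R4 at 1.1]
3. k(s(s(q(e))), k(k(s(s(q(b))), b), b))  →  k(s(s(e)), k(k(s(s(q(b))), b), b))   [R3 at 1.1.1]
4. k(s(s(e)), k(k(s(s(q(b))), b), b))  →  k(s(s(e)), k(s(s(q(b))), b))   [R4 at 2]
5. k(s(s(e)), k(s(s(q(b))), b))  →  k(s(s(e)), s(s(q(b))))   [R4 at 2]
6. k(s(s(e)), s(s(q(b))))  →  k(s(s(e)), s(s(b)))   [R3 at 2.1.1]
7. k(s(s(e)), s(s(b)))  →  e   [R1 at ε]

e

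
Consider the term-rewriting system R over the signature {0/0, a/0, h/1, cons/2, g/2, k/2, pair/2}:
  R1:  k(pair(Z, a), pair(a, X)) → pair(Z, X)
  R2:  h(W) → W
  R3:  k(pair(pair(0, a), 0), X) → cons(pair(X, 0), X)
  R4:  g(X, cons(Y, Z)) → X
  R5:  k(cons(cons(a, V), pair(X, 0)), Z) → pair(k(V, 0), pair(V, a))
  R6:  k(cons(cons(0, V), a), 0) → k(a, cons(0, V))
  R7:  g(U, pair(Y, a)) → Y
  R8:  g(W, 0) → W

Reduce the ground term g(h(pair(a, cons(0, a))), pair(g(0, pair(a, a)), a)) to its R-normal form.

a

1. g(h(pair(a, cons(0, a))), pair(g(0, pair(a, a)), a))  →  g(0, pair(a, a))   [R7 at ε]
2. g(0, pair(a, a))  →  a   [R7 at ε]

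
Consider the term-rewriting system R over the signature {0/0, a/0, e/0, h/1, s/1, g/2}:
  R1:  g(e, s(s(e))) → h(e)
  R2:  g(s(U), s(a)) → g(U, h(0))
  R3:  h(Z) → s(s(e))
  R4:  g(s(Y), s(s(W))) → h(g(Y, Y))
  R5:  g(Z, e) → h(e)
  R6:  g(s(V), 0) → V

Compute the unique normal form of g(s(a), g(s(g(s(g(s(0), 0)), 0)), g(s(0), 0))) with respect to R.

a

1. g(s(a), g(s(g(s(g(s(0), 0)), 0)), g(s(0), 0)))  →  g(s(a), g(s(g(s(0), 0)), g(s(0), 0)))   [R6 at 2.1.1]
2. g(s(a), g(s(g(s(0), 0)), g(s(0), 0)))  →  g(s(a), g(s(0), g(s(0), 0)))   [R6 at 2.1.1]
3. g(s(a), g(s(0), g(s(0), 0)))  →  g(s(a), g(s(0), 0))   [R6 at 2.2]
4. g(s(a), g(s(0), 0))  →  g(s(a), 0)   [R6 at 2]
5. g(s(a), 0)  →  a   [R6 at ε]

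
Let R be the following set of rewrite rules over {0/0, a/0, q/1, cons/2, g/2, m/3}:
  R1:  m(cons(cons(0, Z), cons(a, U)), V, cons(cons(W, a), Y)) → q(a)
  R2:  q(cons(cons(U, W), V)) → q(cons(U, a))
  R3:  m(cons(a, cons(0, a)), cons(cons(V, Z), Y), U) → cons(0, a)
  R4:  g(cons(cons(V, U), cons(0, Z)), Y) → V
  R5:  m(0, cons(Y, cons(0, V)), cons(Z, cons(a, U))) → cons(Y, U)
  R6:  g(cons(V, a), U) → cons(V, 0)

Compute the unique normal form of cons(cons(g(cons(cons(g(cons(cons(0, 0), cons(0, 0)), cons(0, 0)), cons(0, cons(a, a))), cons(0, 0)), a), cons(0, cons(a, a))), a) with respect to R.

cons(cons(0, cons(0, cons(a, a))), a)

1. cons(cons(g(cons(cons(g(cons(cons(0, 0), cons(0, 0)), cons(0, 0)), cons(0, cons(a, a))), cons(0, 0)), a), cons(0, cons(a, a))), a)  →  cons(cons(g(cons(cons(0, 0), cons(0, 0)), cons(0, 0)), cons(0, cons(a, a))), a)   [R4 at 1.1]
2. cons(cons(g(cons(cons(0, 0), cons(0, 0)), cons(0, 0)), cons(0, cons(a, a))), a)  →  cons(cons(0, cons(0, cons(a, a))), a)   [R4 at 1.1]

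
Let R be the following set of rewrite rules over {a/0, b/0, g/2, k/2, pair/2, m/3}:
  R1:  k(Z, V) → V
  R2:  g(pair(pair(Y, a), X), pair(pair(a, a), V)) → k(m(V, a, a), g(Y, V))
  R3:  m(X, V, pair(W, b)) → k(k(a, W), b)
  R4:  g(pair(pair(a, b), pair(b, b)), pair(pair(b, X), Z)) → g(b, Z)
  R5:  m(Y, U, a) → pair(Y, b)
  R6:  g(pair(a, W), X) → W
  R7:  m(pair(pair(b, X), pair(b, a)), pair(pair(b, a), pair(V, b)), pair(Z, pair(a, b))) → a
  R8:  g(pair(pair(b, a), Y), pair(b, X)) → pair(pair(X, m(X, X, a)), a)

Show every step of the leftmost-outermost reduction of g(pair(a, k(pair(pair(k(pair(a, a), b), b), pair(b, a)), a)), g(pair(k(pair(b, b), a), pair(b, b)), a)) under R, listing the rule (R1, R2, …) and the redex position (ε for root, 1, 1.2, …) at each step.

a

1. g(pair(a, k(pair(pair(k(pair(a, a), b), b), pair(b, a)), a)), g(pair(k(pair(b, b), a), pair(b, b)), a))  →  k(pair(pair(k(pair(a, a), b), b), pair(b, a)), a)   [R6 at ε]
2. k(pair(pair(k(pair(a, a), b), b), pair(b, a)), a)  →  a   [R1 at ε]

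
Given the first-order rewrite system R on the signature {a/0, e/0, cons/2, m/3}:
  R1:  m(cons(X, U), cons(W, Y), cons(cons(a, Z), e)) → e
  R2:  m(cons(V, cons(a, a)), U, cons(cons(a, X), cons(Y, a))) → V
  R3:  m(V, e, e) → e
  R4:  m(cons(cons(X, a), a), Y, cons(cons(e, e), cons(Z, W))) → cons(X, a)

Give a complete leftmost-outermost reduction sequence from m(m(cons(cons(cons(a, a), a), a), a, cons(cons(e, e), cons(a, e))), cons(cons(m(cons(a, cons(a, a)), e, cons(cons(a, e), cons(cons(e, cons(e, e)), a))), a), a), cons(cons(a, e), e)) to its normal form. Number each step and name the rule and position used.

1. m(m(cons(cons(cons(a, a), a), a), a, cons(cons(e, e), cons(a, e))), cons(cons(m(cons(a, cons(a, a)), e, cons(cons(a, e), cons(cons(e, cons(e, e)), a))), a), a), cons(cons(a, e), e))  →  m(cons(cons(a, a), a), cons(cons(m(cons(a, cons(a, a)), e, cons(cons(a, e), cons(cons(e, cons(e, e)), a))), a), a), cons(cons(a, e), e))   [R4 at 1]
2. m(cons(cons(a, a), a), cons(cons(m(cons(a, cons(a, a)), e, cons(cons(a, e), cons(cons(e, cons(e, e)), a))), a), a), cons(cons(a, e), e))  →  e   [R1 at ε]

e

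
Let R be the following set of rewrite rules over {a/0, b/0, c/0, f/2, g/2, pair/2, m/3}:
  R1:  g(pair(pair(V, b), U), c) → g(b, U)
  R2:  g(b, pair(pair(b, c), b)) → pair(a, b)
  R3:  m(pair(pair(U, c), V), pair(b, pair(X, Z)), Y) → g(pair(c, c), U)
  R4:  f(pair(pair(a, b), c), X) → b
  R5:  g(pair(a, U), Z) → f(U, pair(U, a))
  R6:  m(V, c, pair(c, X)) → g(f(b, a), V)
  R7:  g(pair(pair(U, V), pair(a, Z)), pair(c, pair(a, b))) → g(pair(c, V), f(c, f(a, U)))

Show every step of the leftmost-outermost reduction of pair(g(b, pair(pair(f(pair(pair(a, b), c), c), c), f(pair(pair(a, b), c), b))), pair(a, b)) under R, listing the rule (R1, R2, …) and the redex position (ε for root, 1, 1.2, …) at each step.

pair(pair(a, b), pair(a, b))

1. pair(g(b, pair(pair(f(pair(pair(a, b), c), c), c), f(pair(pair(a, b), c), b))), pair(a, b))  →  pair(g(b, pair(pair(b, c), f(pair(pair(a, b), c), b))), pair(a, b))   [R4 at 1.2.1.1]
2. pair(g(b, pair(pair(b, c), f(pair(pair(a, b), c), b))), pair(a, b))  →  pair(g(b, pair(pair(b, c), b)), pair(a, b))   [R4 at 1.2.2]
3. pair(g(b, pair(pair(b, c), b)), pair(a, b))  →  pair(pair(a, b), pair(a, b))   [R2 at 1]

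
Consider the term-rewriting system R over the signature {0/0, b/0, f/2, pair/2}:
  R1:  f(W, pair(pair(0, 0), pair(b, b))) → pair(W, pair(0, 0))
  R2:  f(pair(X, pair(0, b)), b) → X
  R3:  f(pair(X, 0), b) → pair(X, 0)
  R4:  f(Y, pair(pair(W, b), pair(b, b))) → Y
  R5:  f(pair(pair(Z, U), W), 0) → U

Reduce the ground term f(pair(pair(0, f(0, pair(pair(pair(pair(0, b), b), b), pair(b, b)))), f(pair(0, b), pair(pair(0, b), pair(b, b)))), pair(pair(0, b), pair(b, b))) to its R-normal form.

1. f(pair(pair(0, f(0, pair(pair(pair(pair(0, b), b), b), pair(b, b)))), f(pair(0, b), pair(pair(0, b), pair(b, b)))), pair(pair(0, b), pair(b, b)))  →  pair(pair(0, f(0, pair(pair(pair(pair(0, b), b), b), pair(b, b)))), f(pair(0, b), pair(pair(0, b), pair(b, b))))   [R4 at ε]
2. pair(pair(0, f(0, pair(pair(pair(pair(0, b), b), b), pair(b, b)))), f(pair(0, b), pair(pair(0, b), pair(b, b))))  →  pair(pair(0, 0), f(pair(0, b), pair(pair(0, b), pair(b, b))))   [R4 at 1.2]
3. pair(pair(0, 0), f(pair(0, b), pair(pair(0, b), pair(b, b))))  →  pair(pair(0, 0), pair(0, b))   [R4 at 2]

pair(pair(0, 0), pair(0, b))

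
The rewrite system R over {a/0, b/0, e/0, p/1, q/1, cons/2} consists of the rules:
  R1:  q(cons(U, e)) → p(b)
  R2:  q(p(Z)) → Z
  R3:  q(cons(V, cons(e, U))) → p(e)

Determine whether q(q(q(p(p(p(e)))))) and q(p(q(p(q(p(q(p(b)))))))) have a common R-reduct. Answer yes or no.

no — NF(t₁) = e, NF(t₂) = b

Reduce t₁ = q(q(q(p(p(p(e)))))):
1. q(q(q(p(p(p(e))))))  →  q(q(p(p(e))))   [R2 at 1.1]
2. q(q(p(p(e))))  →  q(p(e))   [R2 at 1]
3. q(p(e))  →  e   [R2 at ε]

Reduce t₂ = q(p(q(p(q(p(q(p(b)))))))):
1. q(p(q(p(q(p(q(p(b))))))))  →  q(p(q(p(q(p(b))))))   [R2 at ε]
2. q(p(q(p(q(p(b))))))  →  q(p(q(p(b))))   [R2 at ε]
3. q(p(q(p(b))))  →  q(p(b))   [R2 at ε]
4. q(p(b))  →  b   [R2 at ε]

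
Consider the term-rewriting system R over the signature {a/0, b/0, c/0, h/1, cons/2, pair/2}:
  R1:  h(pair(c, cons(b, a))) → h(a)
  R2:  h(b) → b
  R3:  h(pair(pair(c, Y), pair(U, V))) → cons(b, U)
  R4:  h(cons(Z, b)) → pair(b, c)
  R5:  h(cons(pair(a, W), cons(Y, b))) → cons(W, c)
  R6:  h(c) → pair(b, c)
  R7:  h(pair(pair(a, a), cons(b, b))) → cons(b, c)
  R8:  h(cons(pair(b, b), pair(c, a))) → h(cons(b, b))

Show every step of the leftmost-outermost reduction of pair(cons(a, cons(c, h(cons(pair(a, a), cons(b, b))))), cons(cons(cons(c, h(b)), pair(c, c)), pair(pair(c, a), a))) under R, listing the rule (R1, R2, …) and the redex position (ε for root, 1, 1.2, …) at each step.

pair(cons(a, cons(c, cons(a, c))), cons(cons(cons(c, b), pair(c, c)), pair(pair(c, a), a)))

1. pair(cons(a, cons(c, h(cons(pair(a, a), cons(b, b))))), cons(cons(cons(c, h(b)), pair(c, c)), pair(pair(c, a), a)))  →  pair(cons(a, cons(c, cons(a, c))), cons(cons(cons(c, h(b)), pair(c, c)), pair(pair(c, a), a)))   [R5 at 1.2.2]
2. pair(cons(a, cons(c, cons(a, c))), cons(cons(cons(c, h(b)), pair(c, c)), pair(pair(c, a), a)))  →  pair(cons(a, cons(c, cons(a, c))), cons(cons(cons(c, b), pair(c, c)), pair(pair(c, a), a)))   [R2 at 2.1.1.2]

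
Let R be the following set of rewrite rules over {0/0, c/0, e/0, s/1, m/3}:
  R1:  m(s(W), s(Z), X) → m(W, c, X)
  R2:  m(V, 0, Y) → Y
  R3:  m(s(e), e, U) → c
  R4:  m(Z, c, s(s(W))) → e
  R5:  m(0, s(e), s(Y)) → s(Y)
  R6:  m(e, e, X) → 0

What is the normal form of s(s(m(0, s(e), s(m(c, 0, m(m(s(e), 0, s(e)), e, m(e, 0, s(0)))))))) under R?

1. s(s(m(0, s(e), s(m(c, 0, m(m(s(e), 0, s(e)), e, m(e, 0, s(0))))))))  →  s(s(s(m(c, 0, m(m(s(e), 0, s(e)), e, m(e, 0, s(0)))))))   [R5 at 1.1]
2. s(s(s(m(c, 0, m(m(s(e), 0, s(e)), e, m(e, 0, s(0)))))))  →  s(s(s(m(m(s(e), 0, s(e)), e, m(e, 0, s(0))))))   [R2 at 1.1.1]
3. s(s(s(m(m(s(e), 0, s(e)), e, m(e, 0, s(0))))))  →  s(s(s(m(s(e), e, m(e, 0, s(0))))))   [R2 at 1.1.1.1]
4. s(s(s(m(s(e), e, m(e, 0, s(0))))))  →  s(s(s(c)))   [R3 at 1.1.1]

s(s(s(c)))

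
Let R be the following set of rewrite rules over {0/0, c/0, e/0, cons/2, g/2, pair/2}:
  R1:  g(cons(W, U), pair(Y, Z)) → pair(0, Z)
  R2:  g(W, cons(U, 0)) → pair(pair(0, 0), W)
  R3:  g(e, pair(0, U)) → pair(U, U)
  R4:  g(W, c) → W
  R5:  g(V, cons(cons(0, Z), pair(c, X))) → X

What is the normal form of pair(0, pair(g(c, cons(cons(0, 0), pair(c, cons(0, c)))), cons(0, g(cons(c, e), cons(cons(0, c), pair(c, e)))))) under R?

1. pair(0, pair(g(c, cons(cons(0, 0), pair(c, cons(0, c)))), cons(0, g(cons(c, e), cons(cons(0, c), pair(c, e))))))  →  pair(0, pair(cons(0, c), cons(0, g(cons(c, e), cons(cons(0, c), pair(c, e))))))   [R5 at 2.1]
2. pair(0, pair(cons(0, c), cons(0, g(cons(c, e), cons(cons(0, c), pair(c, e))))))  →  pair(0, pair(cons(0, c), cons(0, e)))   [R5 at 2.2.2]

pair(0, pair(cons(0, c), cons(0, e)))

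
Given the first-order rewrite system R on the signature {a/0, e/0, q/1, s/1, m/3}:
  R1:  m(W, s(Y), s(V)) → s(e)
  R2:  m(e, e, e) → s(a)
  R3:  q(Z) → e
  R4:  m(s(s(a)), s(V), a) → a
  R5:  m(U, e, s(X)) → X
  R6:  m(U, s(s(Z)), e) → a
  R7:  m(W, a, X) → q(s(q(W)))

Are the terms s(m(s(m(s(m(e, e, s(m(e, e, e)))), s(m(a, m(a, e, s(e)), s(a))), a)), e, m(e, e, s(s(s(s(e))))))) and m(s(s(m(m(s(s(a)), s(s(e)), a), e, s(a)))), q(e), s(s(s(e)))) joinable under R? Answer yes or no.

Reduce t₁ = s(m(s(m(s(m(e, e, s(m(e, e, e)))), s(m(a, m(a, e, s(e)), s(a))), a)), e, m(e, e, s(s(s(s(e))))))):
1. s(m(s(m(s(m(e, e, s(m(e, e, e)))), s(m(a, m(a, e, s(e)), s(a))), a)), e, m(e, e, s(s(s(s(e)))))))  →  s(m(s(m(s(m(e, e, e)), s(m(a, m(a, e, s(e)), s(a))), a)), e, m(e, e, s(s(s(s(e)))))))   [R5 at 1.1.1.1.1]
2. s(m(s(m(s(m(e, e, e)), s(m(a, m(a, e, s(e)), s(a))), a)), e, m(e, e, s(s(s(s(e)))))))  →  s(m(s(m(s(s(a)), s(m(a, m(a, e, s(e)), s(a))), a)), e, m(e, e, s(s(s(s(e)))))))   [R2 at 1.1.1.1.1]
3. s(m(s(m(s(s(a)), s(m(a, m(a, e, s(e)), s(a))), a)), e, m(e, e, s(s(s(s(e)))))))  →  s(m(s(a), e, m(e, e, s(s(s(s(e)))))))   [R4 at 1.1.1]
4. s(m(s(a), e, m(e, e, s(s(s(s(e)))))))  →  s(m(s(a), e, s(s(s(e)))))   [R5 at 1.3]
5. s(m(s(a), e, s(s(s(e)))))  →  s(s(s(e)))   [R5 at 1]

Reduce t₂ = m(s(s(m(m(s(s(a)), s(s(e)), a), e, s(a)))), q(e), s(s(s(e)))):
1. m(s(s(m(m(s(s(a)), s(s(e)), a), e, s(a)))), q(e), s(s(s(e))))  →  m(s(s(a)), q(e), s(s(s(e))))   [R5 at 1.1.1]
2. m(s(s(a)), q(e), s(s(s(e))))  →  m(s(s(a)), e, s(s(s(e))))   [R3 at 2]
3. m(s(s(a)), e, s(s(s(e))))  →  s(s(e))   [R5 at ε]

no — NF(t₁) = s(s(s(e))), NF(t₂) = s(s(e))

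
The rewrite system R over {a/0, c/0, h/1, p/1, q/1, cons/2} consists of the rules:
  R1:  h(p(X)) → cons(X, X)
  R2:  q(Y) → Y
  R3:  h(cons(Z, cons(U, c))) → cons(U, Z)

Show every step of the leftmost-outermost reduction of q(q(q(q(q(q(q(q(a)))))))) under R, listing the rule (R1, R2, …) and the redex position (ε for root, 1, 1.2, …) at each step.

1. q(q(q(q(q(q(q(q(a))))))))  →  q(q(q(q(q(q(q(a)))))))   [R2 at ε]
2. q(q(q(q(q(q(q(a)))))))  →  q(q(q(q(q(q(a))))))   [R2 at ε]
3. q(q(q(q(q(q(a))))))  →  q(q(q(q(q(a)))))   [R2 at ε]
4. q(q(q(q(q(a)))))  →  q(q(q(q(a))))   [R2 at ε]
5. q(q(q(q(a))))  →  q(q(q(a)))   [R2 at ε]
6. q(q(q(a)))  →  q(q(a))   [R2 at ε]
7. q(q(a))  →  q(a)   [R2 at ε]
8. q(a)  →  a   [R2 at ε]

a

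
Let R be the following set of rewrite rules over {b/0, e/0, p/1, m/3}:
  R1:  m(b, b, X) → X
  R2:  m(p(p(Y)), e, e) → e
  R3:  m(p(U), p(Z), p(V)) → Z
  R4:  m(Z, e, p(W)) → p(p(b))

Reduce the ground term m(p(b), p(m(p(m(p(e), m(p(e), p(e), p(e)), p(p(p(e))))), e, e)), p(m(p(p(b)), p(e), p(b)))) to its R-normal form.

e

1. m(p(b), p(m(p(m(p(e), m(p(e), p(e), p(e)), p(p(p(e))))), e, e)), p(m(p(p(b)), p(e), p(b))))  →  m(p(m(p(e), m(p(e), p(e), p(e)), p(p(p(e))))), e, e)   [R3 at ε]
2. m(p(m(p(e), m(p(e), p(e), p(e)), p(p(p(e))))), e, e)  →  m(p(m(p(e), e, p(p(p(e))))), e, e)   [R3 at 1.1.2]
3. m(p(m(p(e), e, p(p(p(e))))), e, e)  →  m(p(p(p(b))), e, e)   [R4 at 1.1]
4. m(p(p(p(b))), e, e)  →  e   [R2 at ε]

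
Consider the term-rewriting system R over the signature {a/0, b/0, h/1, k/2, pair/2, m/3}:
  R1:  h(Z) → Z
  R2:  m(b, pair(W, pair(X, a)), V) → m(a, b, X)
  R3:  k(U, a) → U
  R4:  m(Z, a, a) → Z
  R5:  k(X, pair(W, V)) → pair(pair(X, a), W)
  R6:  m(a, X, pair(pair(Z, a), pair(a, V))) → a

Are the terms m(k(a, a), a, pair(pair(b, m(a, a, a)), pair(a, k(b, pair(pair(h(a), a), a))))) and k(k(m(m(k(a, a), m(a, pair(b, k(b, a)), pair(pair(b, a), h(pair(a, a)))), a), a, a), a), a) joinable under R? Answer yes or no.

yes — NF(t₁) = a, NF(t₂) = a

Reduce t₁ = m(k(a, a), a, pair(pair(b, m(a, a, a)), pair(a, k(b, pair(pair(h(a), a), a))))):
1. m(k(a, a), a, pair(pair(b, m(a, a, a)), pair(a, k(b, pair(pair(h(a), a), a)))))  →  m(a, a, pair(pair(b, m(a, a, a)), pair(a, k(b, pair(pair(h(a), a), a)))))   [R3 at 1]
2. m(a, a, pair(pair(b, m(a, a, a)), pair(a, k(b, pair(pair(h(a), a), a)))))  →  m(a, a, pair(pair(b, a), pair(a, k(b, pair(pair(h(a), a), a)))))   [R4 at 3.1.2]
3. m(a, a, pair(pair(b, a), pair(a, k(b, pair(pair(h(a), a), a)))))  →  a   [R6 at ε]

Reduce t₂ = k(k(m(m(k(a, a), m(a, pair(b, k(b, a)), pair(pair(b, a), h(pair(a, a)))), a), a, a), a), a):
1. k(k(m(m(k(a, a), m(a, pair(b, k(b, a)), pair(pair(b, a), h(pair(a, a)))), a), a, a), a), a)  →  k(m(m(k(a, a), m(a, pair(b, k(b, a)), pair(pair(b, a), h(pair(a, a)))), a), a, a), a)   [R3 at ε]
2. k(m(m(k(a, a), m(a, pair(b, k(b, a)), pair(pair(b, a), h(pair(a, a)))), a), a, a), a)  →  m(m(k(a, a), m(a, pair(b, k(b, a)), pair(pair(b, a), h(pair(a, a)))), a), a, a)   [R3 at ε]
3. m(m(k(a, a), m(a, pair(b, k(b, a)), pair(pair(b, a), h(pair(a, a)))), a), a, a)  →  m(k(a, a), m(a, pair(b, k(b, a)), pair(pair(b, a), h(pair(a, a)))), a)   [R4 at ε]
4. m(k(a, a), m(a, pair(b, k(b, a)), pair(pair(b, a), h(pair(a, a)))), a)  →  m(a, m(a, pair(b, k(b, a)), pair(pair(b, a), h(pair(a, a)))), a)   [R3 at 1]
5. m(a, m(a, pair(b, k(b, a)), pair(pair(b, a), h(pair(a, a)))), a)  →  m(a, m(a, pair(b, b), pair(pair(b, a), h(pair(a, a)))), a)   [R3 at 2.2.2]
6. m(a, m(a, pair(b, b), pair(pair(b, a), h(pair(a, a)))), a)  →  m(a, m(a, pair(b, b), pair(pair(b, a), pair(a, a))), a)   [R1 at 2.3.2]
7. m(a, m(a, pair(b, b), pair(pair(b, a), pair(a, a))), a)  →  m(a, a, a)   [R6 at 2]
8. m(a, a, a)  →  a   [R4 at ε]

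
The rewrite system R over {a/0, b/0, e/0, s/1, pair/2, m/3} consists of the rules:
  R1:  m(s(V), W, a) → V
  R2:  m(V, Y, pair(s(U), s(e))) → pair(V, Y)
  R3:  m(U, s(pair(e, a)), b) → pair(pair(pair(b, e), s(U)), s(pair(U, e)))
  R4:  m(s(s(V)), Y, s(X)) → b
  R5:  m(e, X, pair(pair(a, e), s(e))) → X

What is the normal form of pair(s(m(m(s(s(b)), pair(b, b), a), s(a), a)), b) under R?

1. pair(s(m(m(s(s(b)), pair(b, b), a), s(a), a)), b)  →  pair(s(m(s(b), s(a), a)), b)   [R1 at 1.1.1]
2. pair(s(m(s(b), s(a), a)), b)  →  pair(s(b), b)   [R1 at 1.1]

pair(s(b), b)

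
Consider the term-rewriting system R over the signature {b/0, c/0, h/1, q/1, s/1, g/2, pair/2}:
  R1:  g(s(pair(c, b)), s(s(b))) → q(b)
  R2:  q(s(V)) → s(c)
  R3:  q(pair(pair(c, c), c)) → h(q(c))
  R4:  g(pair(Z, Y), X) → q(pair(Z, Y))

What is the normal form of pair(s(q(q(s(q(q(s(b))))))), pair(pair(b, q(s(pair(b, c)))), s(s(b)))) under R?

1. pair(s(q(q(s(q(q(s(b))))))), pair(pair(b, q(s(pair(b, c)))), s(s(b))))  →  pair(s(q(s(c))), pair(pair(b, q(s(pair(b, c)))), s(s(b))))   [R2 at 1.1.1]
2. pair(s(q(s(c))), pair(pair(b, q(s(pair(b, c)))), s(s(b))))  →  pair(s(s(c)), pair(pair(b, q(s(pair(b, c)))), s(s(b))))   [R2 at 1.1]
3. pair(s(s(c)), pair(pair(b, q(s(pair(b, c)))), s(s(b))))  →  pair(s(s(c)), pair(pair(b, s(c)), s(s(b))))   [R2 at 2.1.2]

pair(s(s(c)), pair(pair(b, s(c)), s(s(b))))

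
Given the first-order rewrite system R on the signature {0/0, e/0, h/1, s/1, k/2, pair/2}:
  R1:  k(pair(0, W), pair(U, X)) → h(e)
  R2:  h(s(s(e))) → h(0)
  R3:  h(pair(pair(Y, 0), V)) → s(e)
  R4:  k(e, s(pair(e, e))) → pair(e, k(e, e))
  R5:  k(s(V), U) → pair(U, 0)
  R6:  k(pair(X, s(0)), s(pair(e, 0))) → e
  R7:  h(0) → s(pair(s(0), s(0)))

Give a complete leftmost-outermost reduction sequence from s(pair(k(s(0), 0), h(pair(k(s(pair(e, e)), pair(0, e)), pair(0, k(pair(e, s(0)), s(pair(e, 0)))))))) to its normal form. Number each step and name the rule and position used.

s(pair(pair(0, 0), s(e)))

1. s(pair(k(s(0), 0), h(pair(k(s(pair(e, e)), pair(0, e)), pair(0, k(pair(e, s(0)), s(pair(e, 0))))))))  →  s(pair(pair(0, 0), h(pair(k(s(pair(e, e)), pair(0, e)), pair(0, k(pair(e, s(0)), s(pair(e, 0))))))))   [R5 at 1.1]
2. s(pair(pair(0, 0), h(pair(k(s(pair(e, e)), pair(0, e)), pair(0, k(pair(e, s(0)), s(pair(e, 0))))))))  →  s(pair(pair(0, 0), h(pair(pair(pair(0, e), 0), pair(0, k(pair(e, s(0)), s(pair(e, 0))))))))   [R5 at 1.2.1.1]
3. s(pair(pair(0, 0), h(pair(pair(pair(0, e), 0), pair(0, k(pair(e, s(0)), s(pair(e, 0))))))))  →  s(pair(pair(0, 0), s(e)))   [R3 at 1.2]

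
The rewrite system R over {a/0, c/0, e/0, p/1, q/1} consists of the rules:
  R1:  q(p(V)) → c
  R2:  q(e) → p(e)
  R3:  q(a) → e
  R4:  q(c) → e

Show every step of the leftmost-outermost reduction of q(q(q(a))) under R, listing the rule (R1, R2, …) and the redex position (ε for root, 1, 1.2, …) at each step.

1. q(q(q(a)))  →  q(q(e))   [R3 at 1.1]
2. q(q(e))  →  q(p(e))   [R2 at 1]
3. q(p(e))  →  c   [R1 at ε]

c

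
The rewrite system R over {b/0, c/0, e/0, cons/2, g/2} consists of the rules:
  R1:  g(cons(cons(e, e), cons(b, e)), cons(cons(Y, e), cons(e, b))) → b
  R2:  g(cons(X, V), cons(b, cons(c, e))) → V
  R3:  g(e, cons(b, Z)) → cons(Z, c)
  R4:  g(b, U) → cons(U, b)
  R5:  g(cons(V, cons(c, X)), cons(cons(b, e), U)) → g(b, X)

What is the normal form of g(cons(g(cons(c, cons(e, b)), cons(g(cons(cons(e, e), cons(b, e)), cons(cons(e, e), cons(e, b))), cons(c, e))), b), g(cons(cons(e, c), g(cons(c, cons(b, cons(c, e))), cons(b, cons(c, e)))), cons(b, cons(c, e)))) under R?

b

1. g(cons(g(cons(c, cons(e, b)), cons(g(cons(cons(e, e), cons(b, e)), cons(cons(e, e), cons(e, b))), cons(c, e))), b), g(cons(cons(e, c), g(cons(c, cons(b, cons(c, e))), cons(b, cons(c, e)))), cons(b, cons(c, e))))  →  g(cons(g(cons(c, cons(e, b)), cons(b, cons(c, e))), b), g(cons(cons(e, c), g(cons(c, cons(b, cons(c, e))), cons(b, cons(c, e)))), cons(b, cons(c, e))))   [R1 at 1.1.2.1]
2. g(cons(g(cons(c, cons(e, b)), cons(b, cons(c, e))), b), g(cons(cons(e, c), g(cons(c, cons(b, cons(c, e))), cons(b, cons(c, e)))), cons(b, cons(c, e))))  →  g(cons(cons(e, b), b), g(cons(cons(e, c), g(cons(c, cons(b, cons(c, e))), cons(b, cons(c, e)))), cons(b, cons(c, e))))   [R2 at 1.1]
3. g(cons(cons(e, b), b), g(cons(cons(e, c), g(cons(c, cons(b, cons(c, e))), cons(b, cons(c, e)))), cons(b, cons(c, e))))  →  g(cons(cons(e, b), b), g(cons(c, cons(b, cons(c, e))), cons(b, cons(c, e))))   [R2 at 2]
4. g(cons(cons(e, b), b), g(cons(c, cons(b, cons(c, e))), cons(b, cons(c, e))))  →  g(cons(cons(e, b), b), cons(b, cons(c, e)))   [R2 at 2]
5. g(cons(cons(e, b), b), cons(b, cons(c, e)))  →  b   [R2 at ε]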